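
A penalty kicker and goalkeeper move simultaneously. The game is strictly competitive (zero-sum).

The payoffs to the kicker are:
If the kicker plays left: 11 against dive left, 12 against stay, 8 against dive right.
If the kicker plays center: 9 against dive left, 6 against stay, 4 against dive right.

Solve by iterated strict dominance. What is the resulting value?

8

Column stay is strictly dominated by dive right for the goalkeeper (8<12, 4<6); eliminate stay.
Column dive left is strictly dominated by dive right for the goalkeeper (8<11, 4<9); eliminate dive left.
Row center is strictly dominated by row left (8>4); eliminate center.
Only (left, dive right) remains, with payoff 8.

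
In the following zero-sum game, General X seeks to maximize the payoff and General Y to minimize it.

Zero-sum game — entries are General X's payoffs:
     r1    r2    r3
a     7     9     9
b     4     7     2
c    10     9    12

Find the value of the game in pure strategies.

9

Row minima: 7, 2, 9 → General X's maximin is 9.
Column maxima: 10, 9, 12 → General Y's minimax is 9.
They coincide at (c, r2), so the value is 9.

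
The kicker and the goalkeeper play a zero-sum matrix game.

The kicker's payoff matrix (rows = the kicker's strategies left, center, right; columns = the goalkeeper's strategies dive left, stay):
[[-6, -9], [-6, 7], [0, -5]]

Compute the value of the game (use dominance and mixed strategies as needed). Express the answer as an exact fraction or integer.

Row left is strictly dominated by row right, so the kicker never plays it.
The remaining 2×2 game on (center, right) × (dive left, stay) has no saddle point. Let the kicker play center with probability p; indifference gives −6p = 7p − 5(1−p), so p = 5/18.
Similarly the goalkeeper's optimal q on dive left is 2/3, and the value is -6·(2/3) + (7)·(1/3) = -5/3.

-5/3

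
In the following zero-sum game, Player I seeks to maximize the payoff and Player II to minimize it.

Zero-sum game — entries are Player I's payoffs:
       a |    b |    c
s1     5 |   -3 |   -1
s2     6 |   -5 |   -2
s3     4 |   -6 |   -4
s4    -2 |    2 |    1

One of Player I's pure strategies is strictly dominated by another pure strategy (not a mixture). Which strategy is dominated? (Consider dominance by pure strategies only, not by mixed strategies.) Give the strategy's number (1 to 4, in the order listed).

3

Compare s3 with s1: 5 > 4, -3 > -6, -1 > -4.
So s1 strictly dominates s3 for Player I; s3 is strictly dominated.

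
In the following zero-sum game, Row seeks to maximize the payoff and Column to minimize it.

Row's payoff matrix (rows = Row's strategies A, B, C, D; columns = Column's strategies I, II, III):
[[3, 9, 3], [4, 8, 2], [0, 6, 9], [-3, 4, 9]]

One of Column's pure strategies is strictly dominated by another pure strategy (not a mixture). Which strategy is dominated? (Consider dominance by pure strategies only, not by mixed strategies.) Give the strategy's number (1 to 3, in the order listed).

Column prefers columns that give Row less. Compare II with I: 3 < 9, 4 < 8, 0 < 6, -3 < 4.
So I strictly dominates II for Column; II is strictly dominated.

2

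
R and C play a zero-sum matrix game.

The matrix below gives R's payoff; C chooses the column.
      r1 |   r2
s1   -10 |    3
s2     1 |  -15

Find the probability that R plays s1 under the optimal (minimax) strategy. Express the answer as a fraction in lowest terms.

16/29

Row minima are -10 and -15, so R's maximin is -10; column maxima are 1 and 3, so C's minimax is 1. These differ, so the equilibrium is in mixed strategies.
Let R play s1 with probability p. C is indifferent when −10p + (1−p) = 3p − 15(1−p), giving p = 16/29.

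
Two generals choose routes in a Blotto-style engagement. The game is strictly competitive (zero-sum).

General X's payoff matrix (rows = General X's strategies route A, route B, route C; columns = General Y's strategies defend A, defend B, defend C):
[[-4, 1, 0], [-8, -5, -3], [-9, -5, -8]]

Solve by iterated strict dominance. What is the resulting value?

Row route B is strictly dominated by row route A (-4>-8, 1>-5, 0>-3); eliminate route B.
Row route C is strictly dominated by row route A (-4>-9, 1>-5, 0>-8); eliminate route C.
Column defend C is strictly dominated by defend A for General Y (-4<0); eliminate defend C.
Column defend B is strictly dominated by defend A for General Y (-4<1); eliminate defend B.
Only (route A, defend A) remains, with payoff -4.

-4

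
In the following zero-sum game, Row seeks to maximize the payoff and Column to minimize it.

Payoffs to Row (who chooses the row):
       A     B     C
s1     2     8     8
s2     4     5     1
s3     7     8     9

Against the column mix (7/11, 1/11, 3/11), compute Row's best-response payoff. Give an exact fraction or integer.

84/11

s1: (2)·(7/11) + (8)·(1/11) + (8)·(3/11) = 46/11.
s2: (4)·(7/11) + (5)·(1/11) + (1)·(3/11) = 36/11.
s3: (7)·(7/11) + (8)·(1/11) + (9)·(3/11) = 84/11.
The best pure response is s3 with expected payoff 84/11.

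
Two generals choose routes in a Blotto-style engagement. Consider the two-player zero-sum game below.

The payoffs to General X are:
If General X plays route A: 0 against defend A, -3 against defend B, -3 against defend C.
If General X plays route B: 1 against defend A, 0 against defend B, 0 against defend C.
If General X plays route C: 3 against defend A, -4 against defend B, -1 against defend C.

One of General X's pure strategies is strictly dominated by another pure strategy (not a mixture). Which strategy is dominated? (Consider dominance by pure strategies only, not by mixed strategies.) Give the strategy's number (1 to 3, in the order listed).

Compare route A with route B: 1 > 0, 0 > -3, 0 > -3.
So route B strictly dominates route A for General X; route A is strictly dominated.

1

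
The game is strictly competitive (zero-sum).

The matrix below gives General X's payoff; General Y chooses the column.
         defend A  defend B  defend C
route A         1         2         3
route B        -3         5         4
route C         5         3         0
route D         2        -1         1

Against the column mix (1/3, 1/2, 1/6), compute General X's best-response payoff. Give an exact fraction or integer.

route A: (1)·(1/3) + (2)·(1/2) + (3)·(1/6) = 11/6.
route B: (-3)·(1/3) + (5)·(1/2) + (4)·(1/6) = 13/6.
route C: (5)·(1/3) + (3)·(1/2) + (0)·(1/6) = 19/6.
route D: (2)·(1/3) + (-1)·(1/2) + (1)·(1/6) = 1/3.
The best pure response is route C with expected payoff 19/6.

19/6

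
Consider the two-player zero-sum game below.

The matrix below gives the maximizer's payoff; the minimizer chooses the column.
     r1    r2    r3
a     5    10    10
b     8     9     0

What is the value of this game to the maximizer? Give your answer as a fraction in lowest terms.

80/13

Column r2 is strictly dominated by r1 for the minimizer (it gives the maximizer more in every row).
The remaining 2×2 game on (a, b) × (r1, r3) has no saddle point. Let the maximizer play a with probability p; indifference gives 5p + 8(1−p) = 10p, so p = 8/13.
Similarly the minimizer's optimal q on r1 is 10/13, and the value is 5·(10/13) + (10)·(3/13) = 80/13.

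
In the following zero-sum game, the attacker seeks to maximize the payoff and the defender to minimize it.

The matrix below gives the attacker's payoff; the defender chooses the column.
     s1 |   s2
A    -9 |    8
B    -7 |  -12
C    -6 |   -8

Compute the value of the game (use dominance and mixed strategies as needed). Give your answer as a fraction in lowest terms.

Row B is strictly dominated by row C, so the attacker never plays it.
The remaining 2×2 game on (A, C) × (s1, s2) has no saddle point. Let the attacker play A with probability p; indifference gives −9p − 6(1−p) = 8p − 8(1−p), so p = 2/19.
Similarly the defender's optimal q on s1 is 16/19, and the value is -9·(16/19) + (8)·(3/19) = -120/19.

-120/19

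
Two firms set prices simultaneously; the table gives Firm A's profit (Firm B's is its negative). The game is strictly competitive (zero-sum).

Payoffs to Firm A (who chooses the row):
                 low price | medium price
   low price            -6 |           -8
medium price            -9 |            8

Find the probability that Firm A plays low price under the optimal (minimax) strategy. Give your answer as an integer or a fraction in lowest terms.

17/19

Row minima are -8 and -9, so Firm A's maximin is -8; column maxima are -6 and 8, so Firm B's minimax is -6. These differ, so the equilibrium is in mixed strategies.
Let Firm A play low price with probability p. Firm B is indifferent when −6p − 9(1−p) = −8p + 8(1−p), giving p = 17/19.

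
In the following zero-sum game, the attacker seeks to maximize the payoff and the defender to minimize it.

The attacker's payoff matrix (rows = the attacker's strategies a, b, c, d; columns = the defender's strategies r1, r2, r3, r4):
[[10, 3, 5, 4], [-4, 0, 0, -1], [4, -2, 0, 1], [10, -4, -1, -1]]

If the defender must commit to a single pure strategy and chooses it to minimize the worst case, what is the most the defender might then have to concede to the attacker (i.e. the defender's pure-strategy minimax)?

3

The worst case (largest entry) in each column is r1: 10, r2: 3, r3: 5, r4: 4.
The best (smallest) of these is 3.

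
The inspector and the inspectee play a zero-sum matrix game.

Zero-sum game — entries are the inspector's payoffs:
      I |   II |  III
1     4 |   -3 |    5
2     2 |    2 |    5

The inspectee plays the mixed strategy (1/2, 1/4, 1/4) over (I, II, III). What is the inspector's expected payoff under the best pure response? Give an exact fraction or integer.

11/4

1: (4)·(1/2) + (-3)·(1/4) + (5)·(1/4) = 5/2.
2: (2)·(1/2) + (2)·(1/4) + (5)·(1/4) = 11/4.
The best pure response is 2 with expected payoff 11/4.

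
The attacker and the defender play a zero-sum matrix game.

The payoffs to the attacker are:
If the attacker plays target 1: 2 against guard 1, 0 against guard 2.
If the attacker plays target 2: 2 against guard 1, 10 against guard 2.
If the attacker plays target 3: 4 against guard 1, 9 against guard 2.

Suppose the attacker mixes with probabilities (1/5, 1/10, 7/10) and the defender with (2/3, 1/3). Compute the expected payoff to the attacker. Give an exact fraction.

Against (2/3, 1/3), each row's expected payoff is target 1: 4/3; target 2: 14/3; target 3: 17/3.
Taking the (1/5, 1/10, 7/10)-weighted average: (1/5)·(4/3) + (1/10)·(14/3) + (7/10)·(17/3) = 47/10.

47/10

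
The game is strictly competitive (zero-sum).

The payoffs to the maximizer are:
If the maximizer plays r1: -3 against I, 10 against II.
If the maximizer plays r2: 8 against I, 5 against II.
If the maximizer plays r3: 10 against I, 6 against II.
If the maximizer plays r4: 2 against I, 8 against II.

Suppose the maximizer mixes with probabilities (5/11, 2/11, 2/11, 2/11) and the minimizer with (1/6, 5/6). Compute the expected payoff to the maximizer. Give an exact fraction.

155/22

Against (1/6, 5/6), each row's expected payoff is r1: 47/6; r2: 11/2; r3: 20/3; r4: 7.
Taking the (5/11, 2/11, 2/11, 2/11)-weighted average: (5/11)·(47/6) + (2/11)·(11/2) + (2/11)·(20/3) + (2/11)·(7) = 155/22.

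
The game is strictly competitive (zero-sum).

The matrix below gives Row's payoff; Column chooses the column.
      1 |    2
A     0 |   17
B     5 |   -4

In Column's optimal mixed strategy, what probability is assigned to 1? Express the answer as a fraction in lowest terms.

Row minima are 0 and -4, so Row's maximin is 0; column maxima are 5 and 17, so Column's minimax is 5. These differ, so the equilibrium is in mixed strategies.
Let Column play 1 with probability q. Row is indifferent when 17(1−q) = 5q − 4(1−q), giving q = 21/26.

21/26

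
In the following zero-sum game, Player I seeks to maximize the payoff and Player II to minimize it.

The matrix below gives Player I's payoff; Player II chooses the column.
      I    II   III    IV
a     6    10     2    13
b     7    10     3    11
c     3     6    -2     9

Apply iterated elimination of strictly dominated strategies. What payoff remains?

3

Column IV is strictly dominated by I for Player II (6<13, 7<11, 3<9); eliminate IV.
Column I is strictly dominated by III for Player II (2<6, 3<7, -2<3); eliminate I.
Row c is strictly dominated by row a (10>6, 2>-2); eliminate c.
Column II is strictly dominated by III for Player II (2<10, 3<10); eliminate II.
Row a is strictly dominated by row b (3>2); eliminate a.
Only (b, III) remains, with payoff 3.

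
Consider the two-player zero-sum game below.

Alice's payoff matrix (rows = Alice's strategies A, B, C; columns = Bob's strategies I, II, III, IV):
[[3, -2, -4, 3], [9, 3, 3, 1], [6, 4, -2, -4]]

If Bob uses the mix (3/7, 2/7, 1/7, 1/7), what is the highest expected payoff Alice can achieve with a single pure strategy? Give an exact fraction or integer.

A: (3)·(3/7) + (-2)·(2/7) + (-4)·(1/7) + (3)·(1/7) = 4/7.
B: (9)·(3/7) + (3)·(2/7) + (3)·(1/7) + (1)·(1/7) = 37/7.
C: (6)·(3/7) + (4)·(2/7) + (-2)·(1/7) + (-4)·(1/7) = 20/7.
The best pure response is B with expected payoff 37/7.

37/7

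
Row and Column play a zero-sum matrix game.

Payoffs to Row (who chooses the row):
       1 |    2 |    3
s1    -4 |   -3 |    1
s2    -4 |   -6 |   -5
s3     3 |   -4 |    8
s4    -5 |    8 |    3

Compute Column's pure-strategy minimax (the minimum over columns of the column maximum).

3

The worst case (largest entry) in each column is 1: 3, 2: 8, 3: 8.
The best (smallest) of these is 3.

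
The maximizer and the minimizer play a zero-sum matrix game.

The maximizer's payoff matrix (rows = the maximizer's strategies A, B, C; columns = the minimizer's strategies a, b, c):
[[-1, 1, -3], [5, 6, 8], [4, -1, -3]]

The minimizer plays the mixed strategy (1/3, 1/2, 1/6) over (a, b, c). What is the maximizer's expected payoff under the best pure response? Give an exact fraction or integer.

A: (-1)·(1/3) + (1)·(1/2) + (-3)·(1/6) = -1/3.
B: (5)·(1/3) + (6)·(1/2) + (8)·(1/6) = 6.
C: (4)·(1/3) + (-1)·(1/2) + (-3)·(1/6) = 1/3.
The best pure response is B with expected payoff 6.

6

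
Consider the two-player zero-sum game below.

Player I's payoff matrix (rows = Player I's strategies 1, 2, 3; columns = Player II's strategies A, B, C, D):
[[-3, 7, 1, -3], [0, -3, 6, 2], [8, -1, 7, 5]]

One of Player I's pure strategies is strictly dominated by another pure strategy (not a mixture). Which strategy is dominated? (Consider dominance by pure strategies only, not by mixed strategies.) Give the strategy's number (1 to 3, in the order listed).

2

Compare 2 with 3: 8 > 0, -1 > -3, 7 > 6, 5 > 2.
So 3 strictly dominates 2 for Player I; 2 is strictly dominated.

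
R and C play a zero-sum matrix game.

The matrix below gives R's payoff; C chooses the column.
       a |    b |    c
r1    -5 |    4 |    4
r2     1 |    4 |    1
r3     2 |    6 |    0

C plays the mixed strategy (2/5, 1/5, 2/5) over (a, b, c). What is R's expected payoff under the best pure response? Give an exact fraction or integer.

2

r1: (-5)·(2/5) + (4)·(1/5) + (4)·(2/5) = 2/5.
r2: (1)·(2/5) + (4)·(1/5) + (1)·(2/5) = 8/5.
r3: (2)·(2/5) + (6)·(1/5) + (0)·(2/5) = 2.
The best pure response is r3 with expected payoff 2.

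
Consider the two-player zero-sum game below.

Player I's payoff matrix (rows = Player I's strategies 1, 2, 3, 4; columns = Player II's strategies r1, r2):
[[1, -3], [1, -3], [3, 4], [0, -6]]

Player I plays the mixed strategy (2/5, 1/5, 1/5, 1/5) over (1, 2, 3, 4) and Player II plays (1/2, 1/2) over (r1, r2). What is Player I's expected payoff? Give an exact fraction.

-1/2

Against (1/2, 1/2), each row's expected payoff is 1: -1; 2: -1; 3: 7/2; 4: -3.
Taking the (2/5, 1/5, 1/5, 1/5)-weighted average: (2/5)·(-1) + (1/5)·(-1) + (1/5)·(7/2) + (1/5)·(-3) = -1/2.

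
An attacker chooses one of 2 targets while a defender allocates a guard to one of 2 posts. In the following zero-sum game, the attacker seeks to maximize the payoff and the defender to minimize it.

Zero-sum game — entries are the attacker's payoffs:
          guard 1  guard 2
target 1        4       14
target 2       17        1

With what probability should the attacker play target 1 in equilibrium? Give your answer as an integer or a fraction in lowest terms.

8/13

Row minima are 4 and 1, so the attacker's maximin is 4; column maxima are 17 and 14, so the defender's minimax is 14. These differ, so the equilibrium is in mixed strategies.
Let the attacker play target 1 with probability p. The defender is indifferent when 4p + 17(1−p) = 14p + (1−p), giving p = 8/13.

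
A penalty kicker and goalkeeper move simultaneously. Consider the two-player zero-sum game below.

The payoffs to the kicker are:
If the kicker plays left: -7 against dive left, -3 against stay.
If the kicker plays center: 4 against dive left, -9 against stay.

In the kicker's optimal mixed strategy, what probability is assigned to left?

Row minima are -7 and -9, so the kicker's maximin is -7; column maxima are 4 and -3, so the goalkeeper's minimax is -3. These differ, so the equilibrium is in mixed strategies.
Let the kicker play left with probability p. The goalkeeper is indifferent when −7p + 4(1−p) = −3p − 9(1−p), giving p = 13/17.

13/17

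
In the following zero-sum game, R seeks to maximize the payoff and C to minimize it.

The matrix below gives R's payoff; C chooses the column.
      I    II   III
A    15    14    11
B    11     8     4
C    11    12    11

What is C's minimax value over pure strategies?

The worst case (largest entry) in each column is I: 15, II: 14, III: 11.
The best (smallest) of these is 11.

11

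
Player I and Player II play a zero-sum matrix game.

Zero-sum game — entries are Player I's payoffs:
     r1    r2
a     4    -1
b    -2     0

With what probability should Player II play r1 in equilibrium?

Row minima are -1 and -2, so Player I's maximin is -1; column maxima are 4 and 0, so Player II's minimax is 0. These differ, so the equilibrium is in mixed strategies.
Let Player II play r1 with probability q. Player I is indifferent when 4q − (1−q) = −2q, giving q = 1/7.

1/7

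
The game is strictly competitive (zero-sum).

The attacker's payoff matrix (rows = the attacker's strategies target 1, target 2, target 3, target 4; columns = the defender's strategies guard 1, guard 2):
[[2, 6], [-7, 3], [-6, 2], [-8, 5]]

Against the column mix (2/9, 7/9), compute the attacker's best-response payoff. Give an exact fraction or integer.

46/9

target 1: (2)·(2/9) + (6)·(7/9) = 46/9.
target 2: (-7)·(2/9) + (3)·(7/9) = 7/9.
target 3: (-6)·(2/9) + (2)·(7/9) = 2/9.
target 4: (-8)·(2/9) + (5)·(7/9) = 19/9.
The best pure response is target 1 with expected payoff 46/9.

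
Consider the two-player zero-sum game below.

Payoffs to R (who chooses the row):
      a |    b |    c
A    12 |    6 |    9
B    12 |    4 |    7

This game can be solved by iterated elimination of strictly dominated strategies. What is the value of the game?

Column a is strictly dominated by b for C (6<12, 4<12); eliminate a.
Row B is strictly dominated by row A (6>4, 9>7); eliminate B.
Column c is strictly dominated by b for C (6<9); eliminate c.
Only (A, b) remains, with payoff 6.

6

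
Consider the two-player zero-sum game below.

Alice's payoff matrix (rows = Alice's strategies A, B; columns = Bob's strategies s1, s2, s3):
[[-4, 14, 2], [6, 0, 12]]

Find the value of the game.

Column s3 is strictly dominated by s1 for Bob (it gives Alice more in every row).
The remaining 2×2 game on (A, B) × (s1, s2) has no saddle point. Let Alice play A with probability p; indifference gives −4p + 6(1−p) = 14p, so p = 1/4.
Similarly Bob's optimal q on s1 is 7/12, and the value is -4·(7/12) + (14)·(5/12) = 7/2.

7/2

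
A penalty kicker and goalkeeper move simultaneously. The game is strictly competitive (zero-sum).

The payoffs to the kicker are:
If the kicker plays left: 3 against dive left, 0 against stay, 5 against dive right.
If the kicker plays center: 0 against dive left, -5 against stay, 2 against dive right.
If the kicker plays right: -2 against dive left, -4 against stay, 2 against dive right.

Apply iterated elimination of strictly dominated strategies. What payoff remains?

0

Column dive right is strictly dominated by dive left for the goalkeeper (3<5, 0<2, -2<2); eliminate dive right.
Row right is strictly dominated by row left (3>-2, 0>-4); eliminate right.
Row center is strictly dominated by row left (3>0, 0>-5); eliminate center.
Column dive left is strictly dominated by stay for the goalkeeper (0<3); eliminate dive left.
Only (left, stay) remains, with payoff 0.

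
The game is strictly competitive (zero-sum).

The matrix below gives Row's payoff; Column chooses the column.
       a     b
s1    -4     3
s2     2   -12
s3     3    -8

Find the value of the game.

Row s2 is strictly dominated by row s3, so Row never plays it.
The remaining 2×2 game on (s1, s3) × (a, b) has no saddle point. Let Row play s1 with probability p; indifference gives −4p + 3(1−p) = 3p − 8(1−p), so p = 11/18.
Similarly Column's optimal q on a is 11/18, and the value is -4·(11/18) + (3)·(7/18) = -23/18.

-23/18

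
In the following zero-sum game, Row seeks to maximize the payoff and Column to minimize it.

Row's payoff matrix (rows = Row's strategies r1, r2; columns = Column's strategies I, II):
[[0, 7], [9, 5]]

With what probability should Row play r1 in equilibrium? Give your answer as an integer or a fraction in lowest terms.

Row minima are 0 and 5, so Row's maximin is 5; column maxima are 9 and 7, so Column's minimax is 7. These differ, so the equilibrium is in mixed strategies.
Let Row play r1 with probability p. Column is indifferent when 9(1−p) = 7p + 5(1−p), giving p = 4/11.

4/11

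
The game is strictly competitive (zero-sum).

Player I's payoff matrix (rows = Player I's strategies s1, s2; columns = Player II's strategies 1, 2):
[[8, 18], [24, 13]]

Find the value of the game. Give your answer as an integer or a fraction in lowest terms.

328/21

Row minima are 8 and 13, so Player I's maximin is 13; column maxima are 24 and 18, so Player II's minimax is 18. These differ, so the equilibrium is in mixed strategies.
Let Player I play s1 with probability p. Player II is indifferent when 8p + 24(1−p) = 18p + 13(1−p), giving p = 11/21.
Let Player II play 1 with probability q. Player I is indifferent when 8q + 18(1−q) = 24q + 13(1−q), giving q = 5/21.
The value is 8·(5/21) + (18)·(16/21) = 328/21.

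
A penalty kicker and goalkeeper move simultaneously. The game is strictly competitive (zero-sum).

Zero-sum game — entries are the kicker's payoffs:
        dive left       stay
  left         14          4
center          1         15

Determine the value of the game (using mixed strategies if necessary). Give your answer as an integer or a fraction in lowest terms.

Row minima are 4 and 1, so the kicker's maximin is 4; column maxima are 14 and 15, so the goalkeeper's minimax is 14. These differ, so the equilibrium is in mixed strategies.
Let the kicker play left with probability p. The goalkeeper is indifferent when 14p + (1−p) = 4p + 15(1−p), giving p = 7/12.
Let the goalkeeper play dive left with probability q. The kicker is indifferent when 14q + 4(1−q) = q + 15(1−q), giving q = 11/24.
The value is 14·(11/24) + (4)·(13/24) = 103/12.

103/12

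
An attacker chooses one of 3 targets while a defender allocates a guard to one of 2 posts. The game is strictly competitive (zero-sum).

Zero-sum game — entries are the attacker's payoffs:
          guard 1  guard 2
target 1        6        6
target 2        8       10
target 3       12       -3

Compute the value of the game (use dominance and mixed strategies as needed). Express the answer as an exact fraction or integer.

144/17

Row target 1 is strictly dominated by row target 2, so the attacker never plays it.
The remaining 2×2 game on (target 2, target 3) × (guard 1, guard 2) has no saddle point. Let the attacker play target 2 with probability p; indifference gives 8p + 12(1−p) = 10p − 3(1−p), so p = 15/17.
Similarly the defender's optimal q on guard 1 is 13/17, and the value is 8·(13/17) + (10)·(4/17) = 144/17.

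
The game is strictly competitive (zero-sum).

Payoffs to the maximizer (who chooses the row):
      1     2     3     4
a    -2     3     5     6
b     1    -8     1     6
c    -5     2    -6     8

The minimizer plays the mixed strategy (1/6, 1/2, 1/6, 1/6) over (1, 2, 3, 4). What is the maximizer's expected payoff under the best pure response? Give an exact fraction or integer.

3

a: (-2)·(1/6) + (3)·(1/2) + (5)·(1/6) + (6)·(1/6) = 3.
b: (1)·(1/6) + (-8)·(1/2) + (1)·(1/6) + (6)·(1/6) = -8/3.
c: (-5)·(1/6) + (2)·(1/2) + (-6)·(1/6) + (8)·(1/6) = 1/2.
The best pure response is a with expected payoff 3.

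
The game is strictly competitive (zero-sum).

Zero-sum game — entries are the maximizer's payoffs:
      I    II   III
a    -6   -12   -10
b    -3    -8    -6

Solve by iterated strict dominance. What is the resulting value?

Row a is strictly dominated by row b (-3>-6, -8>-12, -6>-10); eliminate a.
Column I is strictly dominated by II for the minimizer (-8<-3); eliminate I.
Column III is strictly dominated by II for the minimizer (-8<-6); eliminate III.
Only (b, II) remains, with payoff -8.

-8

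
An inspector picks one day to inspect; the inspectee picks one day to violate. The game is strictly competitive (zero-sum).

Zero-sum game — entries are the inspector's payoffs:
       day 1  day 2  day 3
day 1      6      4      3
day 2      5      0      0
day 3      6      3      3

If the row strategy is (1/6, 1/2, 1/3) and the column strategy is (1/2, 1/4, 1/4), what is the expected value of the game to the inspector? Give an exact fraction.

85/24

Against (1/2, 1/4, 1/4), each row's expected payoff is day 1: 19/4; day 2: 5/2; day 3: 9/2.
Taking the (1/6, 1/2, 1/3)-weighted average: (1/6)·(19/4) + (1/2)·(5/2) + (1/3)·(9/2) = 85/24.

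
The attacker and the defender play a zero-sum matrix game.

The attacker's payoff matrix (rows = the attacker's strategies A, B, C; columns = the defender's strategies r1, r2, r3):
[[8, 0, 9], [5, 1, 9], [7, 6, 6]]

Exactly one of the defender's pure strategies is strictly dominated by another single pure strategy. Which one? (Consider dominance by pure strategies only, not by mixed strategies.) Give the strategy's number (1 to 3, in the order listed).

The defender prefers columns that give the attacker less. Compare r1 with r2: 0 < 8, 1 < 5, 6 < 7.
So r2 strictly dominates r1 for the defender; r1 is strictly dominated.

1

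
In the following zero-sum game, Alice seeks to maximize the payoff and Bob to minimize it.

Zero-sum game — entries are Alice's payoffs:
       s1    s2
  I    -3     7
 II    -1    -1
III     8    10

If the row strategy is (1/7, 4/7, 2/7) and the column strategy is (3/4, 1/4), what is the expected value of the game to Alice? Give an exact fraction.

25/14

Against (3/4, 1/4), each row's expected payoff is I: -1/2; II: -1; III: 17/2.
Taking the (1/7, 4/7, 2/7)-weighted average: (1/7)·(-1/2) + (4/7)·(-1) + (2/7)·(17/2) = 25/14.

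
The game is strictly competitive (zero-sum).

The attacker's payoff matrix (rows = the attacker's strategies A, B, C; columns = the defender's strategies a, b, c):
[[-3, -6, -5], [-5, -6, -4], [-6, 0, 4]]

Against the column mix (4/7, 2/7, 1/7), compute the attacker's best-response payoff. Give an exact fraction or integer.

A: (-3)·(4/7) + (-6)·(2/7) + (-5)·(1/7) = -29/7.
B: (-5)·(4/7) + (-6)·(2/7) + (-4)·(1/7) = -36/7.
C: (-6)·(4/7) + (0)·(2/7) + (4)·(1/7) = -20/7.
The best pure response is C with expected payoff -20/7.

-20/7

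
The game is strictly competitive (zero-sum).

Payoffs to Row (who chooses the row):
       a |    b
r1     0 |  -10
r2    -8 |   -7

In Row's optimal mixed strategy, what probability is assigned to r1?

Row minima are -10 and -8, so Row's maximin is -8; column maxima are 0 and -7, so Column's minimax is -7. These differ, so the equilibrium is in mixed strategies.
Let Row play r1 with probability p. Column is indifferent when −8(1−p) = −10p − 7(1−p), giving p = 1/11.

1/11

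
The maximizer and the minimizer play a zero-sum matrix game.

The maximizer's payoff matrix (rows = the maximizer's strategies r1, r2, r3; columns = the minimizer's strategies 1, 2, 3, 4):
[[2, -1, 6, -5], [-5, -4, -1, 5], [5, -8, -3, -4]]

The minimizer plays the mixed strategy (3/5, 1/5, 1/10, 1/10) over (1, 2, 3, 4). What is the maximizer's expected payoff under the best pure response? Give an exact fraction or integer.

11/10

r1: (2)·(3/5) + (-1)·(1/5) + (6)·(1/10) + (-5)·(1/10) = 11/10.
r2: (-5)·(3/5) + (-4)·(1/5) + (-1)·(1/10) + (5)·(1/10) = -17/5.
r3: (5)·(3/5) + (-8)·(1/5) + (-3)·(1/10) + (-4)·(1/10) = 7/10.
The best pure response is r1 with expected payoff 11/10.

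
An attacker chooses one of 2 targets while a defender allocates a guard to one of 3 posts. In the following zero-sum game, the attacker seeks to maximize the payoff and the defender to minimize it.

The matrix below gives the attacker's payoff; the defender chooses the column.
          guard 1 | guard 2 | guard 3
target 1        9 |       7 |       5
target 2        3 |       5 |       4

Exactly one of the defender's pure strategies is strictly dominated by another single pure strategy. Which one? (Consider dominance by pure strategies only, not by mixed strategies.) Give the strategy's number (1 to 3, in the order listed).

2

The defender prefers columns that give the attacker less. Compare guard 2 with guard 3: 5 < 7, 4 < 5.
So guard 3 strictly dominates guard 2 for the defender; guard 2 is strictly dominated.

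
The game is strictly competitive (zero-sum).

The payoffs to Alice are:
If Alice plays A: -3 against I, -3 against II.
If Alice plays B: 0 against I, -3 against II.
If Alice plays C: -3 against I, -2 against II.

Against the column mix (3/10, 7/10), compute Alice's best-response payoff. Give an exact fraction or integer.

A: (-3)·(3/10) + (-3)·(7/10) = -3.
B: (0)·(3/10) + (-3)·(7/10) = -21/10.
C: (-3)·(3/10) + (-2)·(7/10) = -23/10.
The best pure response is B with expected payoff -21/10.

-21/10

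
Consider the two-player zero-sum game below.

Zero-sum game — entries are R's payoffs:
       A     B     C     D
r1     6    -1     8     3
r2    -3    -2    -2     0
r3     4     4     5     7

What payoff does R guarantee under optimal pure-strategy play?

Row minima: -1, -3, 4 → R's maximin is 4.
Column maxima: 6, 4, 8, 7 → C's minimax is 4.
They coincide at (r3, B), so the value is 4.

4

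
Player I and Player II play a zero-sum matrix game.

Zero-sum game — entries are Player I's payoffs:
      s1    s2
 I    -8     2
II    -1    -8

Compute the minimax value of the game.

-66/17

Row minima are -8 and -8, so Player I's maximin is -8; column maxima are -1 and 2, so Player II's minimax is -1. These differ, so the equilibrium is in mixed strategies.
Let Player I play I with probability p. Player II is indifferent when −8p − (1−p) = 2p − 8(1−p), giving p = 7/17.
Let Player II play s1 with probability q. Player I is indifferent when −8q + 2(1−q) = −q − 8(1−q), giving q = 10/17.
The value is -8·(10/17) + (2)·(7/17) = -66/17.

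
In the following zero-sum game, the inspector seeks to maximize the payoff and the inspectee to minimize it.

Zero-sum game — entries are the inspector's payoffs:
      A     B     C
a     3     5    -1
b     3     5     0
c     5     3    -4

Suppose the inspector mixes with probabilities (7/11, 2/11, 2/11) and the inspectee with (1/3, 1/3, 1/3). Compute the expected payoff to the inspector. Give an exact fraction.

Against (1/3, 1/3, 1/3), each row's expected payoff is a: 7/3; b: 8/3; c: 4/3.
Taking the (7/11, 2/11, 2/11)-weighted average: (7/11)·(7/3) + (2/11)·(8/3) + (2/11)·(4/3) = 73/33.

73/33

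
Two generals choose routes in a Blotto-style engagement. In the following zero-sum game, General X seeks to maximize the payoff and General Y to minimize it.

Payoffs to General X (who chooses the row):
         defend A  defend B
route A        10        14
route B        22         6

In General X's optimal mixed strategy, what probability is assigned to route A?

Row minima are 10 and 6, so General X's maximin is 10; column maxima are 22 and 14, so General Y's minimax is 14. These differ, so the equilibrium is in mixed strategies.
Let General X play route A with probability p. General Y is indifferent when 10p + 22(1−p) = 14p + 6(1−p), giving p = 4/5.

4/5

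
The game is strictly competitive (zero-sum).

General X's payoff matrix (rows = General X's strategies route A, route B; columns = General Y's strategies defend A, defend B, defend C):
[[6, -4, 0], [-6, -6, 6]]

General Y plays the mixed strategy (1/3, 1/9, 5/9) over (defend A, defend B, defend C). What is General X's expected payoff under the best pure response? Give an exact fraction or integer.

14/9

route A: (6)·(1/3) + (-4)·(1/9) + (0)·(5/9) = 14/9.
route B: (-6)·(1/3) + (-6)·(1/9) + (6)·(5/9) = 2/3.
The best pure response is route A with expected payoff 14/9.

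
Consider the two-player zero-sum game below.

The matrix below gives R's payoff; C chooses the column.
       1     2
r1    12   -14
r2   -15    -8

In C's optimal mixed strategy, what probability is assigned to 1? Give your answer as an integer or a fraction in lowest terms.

2/11

Row minima are -14 and -15, so R's maximin is -14; column maxima are 12 and -8, so C's minimax is -8. These differ, so the equilibrium is in mixed strategies.
Let C play 1 with probability q. R is indifferent when 12q − 14(1−q) = −15q − 8(1−q), giving q = 2/11.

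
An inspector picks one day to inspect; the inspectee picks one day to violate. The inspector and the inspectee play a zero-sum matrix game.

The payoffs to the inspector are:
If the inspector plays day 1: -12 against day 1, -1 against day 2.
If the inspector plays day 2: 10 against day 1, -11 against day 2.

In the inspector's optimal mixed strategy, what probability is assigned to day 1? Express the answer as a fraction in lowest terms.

Row minima are -12 and -11, so the inspector's maximin is -11; column maxima are 10 and -1, so the inspectee's minimax is -1. These differ, so the equilibrium is in mixed strategies.
Let the inspector play day 1 with probability p. The inspectee is indifferent when −12p + 10(1−p) = −p − 11(1−p), giving p = 21/32.

21/32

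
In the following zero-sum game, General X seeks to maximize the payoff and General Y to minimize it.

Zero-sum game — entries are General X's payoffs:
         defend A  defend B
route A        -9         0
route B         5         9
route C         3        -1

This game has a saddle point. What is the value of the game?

Row minima: -9, 5, -1 → General X's maximin is 5.
Column maxima: 5, 9 → General Y's minimax is 5.
They coincide at (route B, defend A), so the value is 5.

5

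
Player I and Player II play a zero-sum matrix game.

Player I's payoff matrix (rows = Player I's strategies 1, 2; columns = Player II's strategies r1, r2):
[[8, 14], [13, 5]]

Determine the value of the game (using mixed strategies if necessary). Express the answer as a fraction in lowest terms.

Row minima are 8 and 5, so Player I's maximin is 8; column maxima are 13 and 14, so Player II's minimax is 13. These differ, so the equilibrium is in mixed strategies.
Let Player I play 1 with probability p. Player II is indifferent when 8p + 13(1−p) = 14p + 5(1−p), giving p = 4/7.
Let Player II play r1 with probability q. Player I is indifferent when 8q + 14(1−q) = 13q + 5(1−q), giving q = 9/14.
The value is 8·(9/14) + (14)·(5/14) = 71/7.

71/7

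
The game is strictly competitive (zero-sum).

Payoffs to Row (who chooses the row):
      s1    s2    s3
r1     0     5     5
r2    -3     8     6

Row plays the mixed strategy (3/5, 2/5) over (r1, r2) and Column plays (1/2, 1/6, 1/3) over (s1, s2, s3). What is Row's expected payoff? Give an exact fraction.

Against (1/2, 1/6, 1/3), each row's expected payoff is r1: 5/2; r2: 11/6.
Taking the (3/5, 2/5)-weighted average: (3/5)·(5/2) + (2/5)·(11/6) = 67/30.

67/30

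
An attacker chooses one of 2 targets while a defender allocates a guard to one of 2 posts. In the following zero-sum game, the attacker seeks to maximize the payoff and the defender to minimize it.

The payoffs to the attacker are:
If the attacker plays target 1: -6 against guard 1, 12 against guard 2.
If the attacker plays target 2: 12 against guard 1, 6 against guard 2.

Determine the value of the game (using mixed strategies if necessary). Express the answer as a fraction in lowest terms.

15/2

Row minima are -6 and 6, so the attacker's maximin is 6; column maxima are 12 and 12, so the defender's minimax is 12. These differ, so the equilibrium is in mixed strategies.
Let the attacker play target 1 with probability p. The defender is indifferent when −6p + 12(1−p) = 12p + 6(1−p), giving p = 1/4.
Let the defender play guard 1 with probability q. The attacker is indifferent when −6q + 12(1−q) = 12q + 6(1−q), giving q = 1/4.
The value is -6·(1/4) + (12)·(3/4) = 15/2.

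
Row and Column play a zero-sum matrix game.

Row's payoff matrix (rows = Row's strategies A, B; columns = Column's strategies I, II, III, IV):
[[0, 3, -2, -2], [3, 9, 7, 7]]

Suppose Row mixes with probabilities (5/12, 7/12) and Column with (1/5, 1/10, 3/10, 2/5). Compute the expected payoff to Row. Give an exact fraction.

131/40

Against (1/5, 1/10, 3/10, 2/5), each row's expected payoff is A: -11/10; B: 32/5.
Taking the (5/12, 7/12)-weighted average: (5/12)·(-11/10) + (7/12)·(32/5) = 131/40.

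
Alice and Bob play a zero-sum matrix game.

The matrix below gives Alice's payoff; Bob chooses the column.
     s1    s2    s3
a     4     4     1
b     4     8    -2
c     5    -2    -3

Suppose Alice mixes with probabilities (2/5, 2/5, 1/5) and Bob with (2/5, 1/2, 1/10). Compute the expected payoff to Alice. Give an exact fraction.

Against (2/5, 1/2, 1/10), each row's expected payoff is a: 37/10; b: 27/5; c: 7/10.
Taking the (2/5, 2/5, 1/5)-weighted average: (2/5)·(37/10) + (2/5)·(27/5) + (1/5)·(7/10) = 189/50.

189/50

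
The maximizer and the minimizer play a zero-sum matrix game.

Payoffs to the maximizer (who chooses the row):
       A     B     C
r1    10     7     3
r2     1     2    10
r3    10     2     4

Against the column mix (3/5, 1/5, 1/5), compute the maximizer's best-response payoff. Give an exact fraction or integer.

r1: (10)·(3/5) + (7)·(1/5) + (3)·(1/5) = 8.
r2: (1)·(3/5) + (2)·(1/5) + (10)·(1/5) = 3.
r3: (10)·(3/5) + (2)·(1/5) + (4)·(1/5) = 36/5.
The best pure response is r1 with expected payoff 8.

8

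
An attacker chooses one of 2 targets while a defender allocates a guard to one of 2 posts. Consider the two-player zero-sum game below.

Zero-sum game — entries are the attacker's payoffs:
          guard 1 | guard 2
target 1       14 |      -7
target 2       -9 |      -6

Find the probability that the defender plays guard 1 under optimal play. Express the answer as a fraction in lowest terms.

Row minima are -7 and -9, so the attacker's maximin is -7; column maxima are 14 and -6, so the defender's minimax is -6. These differ, so the equilibrium is in mixed strategies.
Let the defender play guard 1 with probability q. The attacker is indifferent when 14q − 7(1−q) = −9q − 6(1−q), giving q = 1/24.

1/24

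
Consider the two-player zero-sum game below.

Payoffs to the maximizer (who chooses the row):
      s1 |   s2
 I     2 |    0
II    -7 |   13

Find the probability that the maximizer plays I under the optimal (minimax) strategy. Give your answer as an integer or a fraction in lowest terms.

Row minima are 0 and -7, so the maximizer's maximin is 0; column maxima are 2 and 13, so the minimizer's minimax is 2. These differ, so the equilibrium is in mixed strategies.
Let the maximizer play I with probability p. The minimizer is indifferent when 2p − 7(1−p) = 13(1−p), giving p = 10/11.

10/11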